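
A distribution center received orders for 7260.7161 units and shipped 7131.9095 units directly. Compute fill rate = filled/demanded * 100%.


FR = 7131.9095 / 7260.7161 * 100 = 98.2260

98.2260%


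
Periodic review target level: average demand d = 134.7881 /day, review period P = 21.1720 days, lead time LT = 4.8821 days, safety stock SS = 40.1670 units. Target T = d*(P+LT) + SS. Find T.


P + LT = 26.0541
d*(P+LT) = 134.7881 * 26.0541 = 3511.7826
T = 3511.7826 + 40.1670 = 3551.9496

3551.9496 units


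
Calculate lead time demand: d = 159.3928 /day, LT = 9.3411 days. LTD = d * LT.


LTD = 159.3928 * 9.3411 = 1488.9041

1488.9041 units


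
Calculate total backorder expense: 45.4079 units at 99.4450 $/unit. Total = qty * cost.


Total = 45.4079 * 99.4450 = 4515.5886

4515.5886 $


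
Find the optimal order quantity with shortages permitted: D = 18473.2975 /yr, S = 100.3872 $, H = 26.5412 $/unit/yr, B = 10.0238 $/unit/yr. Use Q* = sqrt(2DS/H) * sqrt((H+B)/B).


sqrt(2DS/H) = 373.8231
sqrt((H+B)/B) = 1.9099
Q* = 373.8231 * 1.9099 = 713.9745

713.9745 units


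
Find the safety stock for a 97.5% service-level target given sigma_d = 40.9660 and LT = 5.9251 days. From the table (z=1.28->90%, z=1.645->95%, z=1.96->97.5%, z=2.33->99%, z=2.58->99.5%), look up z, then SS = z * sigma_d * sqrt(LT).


From the table, SL = 97.5% corresponds to z = 1.96
sqrt(LT) = sqrt(5.9251) = 2.4342
SS = 1.96 * 40.9660 * 2.4342 = 195.4463

195.4463 units


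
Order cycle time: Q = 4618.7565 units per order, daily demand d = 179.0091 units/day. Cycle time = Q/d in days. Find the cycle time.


Cycle = 4618.7565 / 179.0091 = 25.8018

25.8018 days


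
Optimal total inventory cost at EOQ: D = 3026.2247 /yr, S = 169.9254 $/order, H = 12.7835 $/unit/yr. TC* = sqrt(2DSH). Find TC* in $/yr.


2*D*S*H = 13147380.8609
TC* = sqrt(13147380.8609) = 3625.9317

3625.9317 $/yr


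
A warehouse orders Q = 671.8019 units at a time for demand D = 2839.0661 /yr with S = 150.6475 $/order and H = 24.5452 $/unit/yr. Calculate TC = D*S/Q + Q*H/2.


Ordering cost = D*S/Q = 636.6433
Holding cost = Q*H/2 = 8244.7560
TC = 636.6433 + 8244.7560 = 8881.3993

8881.3993 $/yr


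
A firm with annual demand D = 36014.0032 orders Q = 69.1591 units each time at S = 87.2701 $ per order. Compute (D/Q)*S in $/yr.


Number of orders = D/Q = 520.7414
Cost = 520.7414 * 87.2701 = 45445.1498

45445.1498 $/yr


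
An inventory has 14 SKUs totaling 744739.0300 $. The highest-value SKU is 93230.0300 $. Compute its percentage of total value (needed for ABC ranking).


Top item = 93230.0300
Total = 744739.0300
Percentage = 93230.0300 / 744739.0300 * 100 = 12.5185

12.5185%


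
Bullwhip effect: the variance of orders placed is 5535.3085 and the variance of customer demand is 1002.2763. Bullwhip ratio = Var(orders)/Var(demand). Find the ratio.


BW = 5535.3085 / 1002.2763 = 5.5227

5.5227


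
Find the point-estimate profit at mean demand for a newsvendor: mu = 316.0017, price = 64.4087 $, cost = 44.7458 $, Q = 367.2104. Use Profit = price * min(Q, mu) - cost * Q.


Sales at mu = min(367.2104, 316.0017) = 316.0017
Revenue = 64.4087 * 316.0017 = 20353.2587
Total cost = 44.7458 * 367.2104 = 16431.1231
Profit = 20353.2587 - 16431.1231 = 3922.1356

3922.1356 $


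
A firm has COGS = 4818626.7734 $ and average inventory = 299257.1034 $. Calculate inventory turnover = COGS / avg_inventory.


Turnover = 4818626.7734 / 299257.1034 = 16.1020

16.1020


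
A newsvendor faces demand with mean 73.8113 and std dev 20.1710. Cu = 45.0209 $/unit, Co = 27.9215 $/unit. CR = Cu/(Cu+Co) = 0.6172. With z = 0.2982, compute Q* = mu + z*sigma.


CR = Cu/(Cu+Co) = 45.0209/(45.0209+27.9215) = 0.6172
z = 0.2982
Q* = 73.8113 + 0.2982 * 20.1710 = 79.8263

79.8263 units


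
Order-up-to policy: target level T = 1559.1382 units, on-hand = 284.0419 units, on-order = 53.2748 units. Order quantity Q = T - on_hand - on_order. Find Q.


Inventory position = OH + OO = 284.0419 + 53.2748 = 337.3167
Q = 1559.1382 - 337.3167 = 1221.8215

1221.8215 units


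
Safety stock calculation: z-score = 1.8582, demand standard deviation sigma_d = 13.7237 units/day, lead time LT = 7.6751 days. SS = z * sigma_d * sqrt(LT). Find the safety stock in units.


sqrt(LT) = sqrt(7.6751) = 2.7704
SS = 1.8582 * 13.7237 * 2.7704 = 70.6489

70.6489 units


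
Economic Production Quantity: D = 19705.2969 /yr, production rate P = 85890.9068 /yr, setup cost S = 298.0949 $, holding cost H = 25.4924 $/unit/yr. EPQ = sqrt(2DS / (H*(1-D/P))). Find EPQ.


1 - D/P = 1 - 0.2294 = 0.7706
H*(1-D/P) = 19.6439
2DS = 11748097.0178
EPQ = sqrt(598054.0181) = 773.3395

773.3395 units


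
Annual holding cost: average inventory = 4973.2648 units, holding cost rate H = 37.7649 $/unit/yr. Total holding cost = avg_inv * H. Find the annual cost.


Cost = 4973.2648 * 37.7649 = 187814.8478

187814.8478 $/yr


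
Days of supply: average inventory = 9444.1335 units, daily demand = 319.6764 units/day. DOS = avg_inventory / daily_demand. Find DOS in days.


DOS = 9444.1335 / 319.6764 = 29.5428

29.5428 days


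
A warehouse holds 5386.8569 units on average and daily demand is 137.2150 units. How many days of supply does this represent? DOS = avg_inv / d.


DOS = 5386.8569 / 137.2150 = 39.2585

39.2585 days


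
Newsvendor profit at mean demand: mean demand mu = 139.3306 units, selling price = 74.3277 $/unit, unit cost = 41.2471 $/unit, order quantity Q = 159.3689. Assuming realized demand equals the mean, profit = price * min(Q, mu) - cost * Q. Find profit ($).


Sales at mu = min(159.3689, 139.3306) = 139.3306
Revenue = 74.3277 * 139.3306 = 10356.1230
Total cost = 41.2471 * 159.3689 = 6573.5050
Profit = 10356.1230 - 6573.5050 = 3782.6181

3782.6181 $


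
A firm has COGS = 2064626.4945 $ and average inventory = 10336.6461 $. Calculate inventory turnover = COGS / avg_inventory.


Turnover = 2064626.4945 / 10336.6461 = 199.7385

199.7385


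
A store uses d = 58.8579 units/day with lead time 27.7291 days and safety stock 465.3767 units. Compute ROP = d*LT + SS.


d*LT = 58.8579 * 27.7291 = 1632.0766
ROP = 1632.0766 + 465.3767 = 2097.4533

2097.4533 units


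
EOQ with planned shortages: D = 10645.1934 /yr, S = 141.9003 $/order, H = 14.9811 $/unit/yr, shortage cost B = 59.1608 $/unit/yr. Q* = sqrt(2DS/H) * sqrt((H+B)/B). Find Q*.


sqrt(2DS/H) = 449.0675
sqrt((H+B)/B) = 1.1195
Q* = 449.0675 * 1.1195 = 502.7203

502.7203 units


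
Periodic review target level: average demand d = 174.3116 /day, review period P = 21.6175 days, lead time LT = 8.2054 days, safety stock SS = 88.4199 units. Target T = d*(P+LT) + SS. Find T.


P + LT = 29.8229
d*(P+LT) = 174.3116 * 29.8229 = 5198.4774
T = 5198.4774 + 88.4199 = 5286.8973

5286.8973 units


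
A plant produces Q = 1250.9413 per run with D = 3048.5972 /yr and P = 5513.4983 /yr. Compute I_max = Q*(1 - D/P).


D/P = 0.5529
1 - D/P = 0.4471
I_max = 1250.9413 * 0.4471 = 559.2541

559.2541 units


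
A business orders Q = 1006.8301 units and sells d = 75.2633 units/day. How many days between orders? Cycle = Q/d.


Cycle = 1006.8301 / 75.2633 = 13.3774

13.3774 days


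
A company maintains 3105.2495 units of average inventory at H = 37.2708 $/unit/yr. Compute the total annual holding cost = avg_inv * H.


Cost = 3105.2495 * 37.2708 = 115735.1331

115735.1331 $/yr


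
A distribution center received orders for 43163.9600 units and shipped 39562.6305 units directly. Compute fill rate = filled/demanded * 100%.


FR = 39562.6305 / 43163.9600 * 100 = 91.6566

91.6566%


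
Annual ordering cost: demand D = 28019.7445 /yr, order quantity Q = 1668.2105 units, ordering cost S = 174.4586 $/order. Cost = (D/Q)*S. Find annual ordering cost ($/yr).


Number of orders = D/Q = 16.7963
Cost = 16.7963 * 174.4586 = 2930.2569

2930.2569 $/yr


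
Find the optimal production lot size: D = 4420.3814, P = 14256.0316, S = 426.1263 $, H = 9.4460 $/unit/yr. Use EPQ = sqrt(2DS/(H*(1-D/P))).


1 - D/P = 1 - 0.3101 = 0.6899
H*(1-D/P) = 6.5171
2DS = 3767281.5411
EPQ = sqrt(578063.7167) = 760.3050

760.3050 units


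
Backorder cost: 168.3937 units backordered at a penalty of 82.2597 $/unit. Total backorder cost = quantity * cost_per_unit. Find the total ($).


Total = 168.3937 * 82.2597 = 13852.0152

13852.0152 $


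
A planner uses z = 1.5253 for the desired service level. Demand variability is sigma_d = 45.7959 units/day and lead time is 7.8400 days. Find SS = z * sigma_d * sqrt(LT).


sqrt(LT) = sqrt(7.8400) = 2.8000
SS = 1.5253 * 45.7959 * 2.8000 = 195.5870

195.5870 units


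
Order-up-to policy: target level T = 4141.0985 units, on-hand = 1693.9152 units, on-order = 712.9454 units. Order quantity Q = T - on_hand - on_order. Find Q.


Inventory position = OH + OO = 1693.9152 + 712.9454 = 2406.8606
Q = 4141.0985 - 2406.8606 = 1734.2379

1734.2379 units


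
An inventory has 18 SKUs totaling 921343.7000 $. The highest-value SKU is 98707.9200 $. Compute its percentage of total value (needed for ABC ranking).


Top item = 98707.9200
Total = 921343.7000
Percentage = 98707.9200 / 921343.7000 * 100 = 10.7135

10.7135%


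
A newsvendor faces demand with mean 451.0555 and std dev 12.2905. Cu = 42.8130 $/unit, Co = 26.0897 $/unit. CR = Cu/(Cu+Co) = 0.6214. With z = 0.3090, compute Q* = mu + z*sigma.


CR = Cu/(Cu+Co) = 42.8130/(42.8130+26.0897) = 0.6214
z = 0.3090
Q* = 451.0555 + 0.3090 * 12.2905 = 454.8533

454.8533 units


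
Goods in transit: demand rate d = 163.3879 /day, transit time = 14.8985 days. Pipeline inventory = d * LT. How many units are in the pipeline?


Pipeline = 163.3879 * 14.8985 = 2434.2346

2434.2346 units


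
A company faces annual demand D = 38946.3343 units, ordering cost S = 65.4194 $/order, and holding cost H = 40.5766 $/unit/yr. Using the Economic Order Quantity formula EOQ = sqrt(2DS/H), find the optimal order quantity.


2*D*S = 2 * 38946.3343 * 65.4194 = 5095691.6442
2*D*S/H = 125582.0262
EOQ = sqrt(125582.0262) = 354.3755

354.3755 units


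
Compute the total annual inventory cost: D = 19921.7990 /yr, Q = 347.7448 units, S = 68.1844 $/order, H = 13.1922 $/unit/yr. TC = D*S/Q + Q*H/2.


Ordering cost = D*S/Q = 3906.1861
Holding cost = Q*H/2 = 2293.7595
TC = 3906.1861 + 2293.7595 = 6199.9456

6199.9456 $/yr


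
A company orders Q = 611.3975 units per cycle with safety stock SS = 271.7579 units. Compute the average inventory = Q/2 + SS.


Q/2 = 305.6988
Avg = 305.6988 + 271.7579 = 577.4567

577.4567 units


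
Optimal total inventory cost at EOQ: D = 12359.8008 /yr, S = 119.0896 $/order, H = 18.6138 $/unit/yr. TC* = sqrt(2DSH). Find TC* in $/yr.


2*D*S*H = 54796187.9757
TC* = sqrt(54796187.9757) = 7402.4447

7402.4447 $/yr


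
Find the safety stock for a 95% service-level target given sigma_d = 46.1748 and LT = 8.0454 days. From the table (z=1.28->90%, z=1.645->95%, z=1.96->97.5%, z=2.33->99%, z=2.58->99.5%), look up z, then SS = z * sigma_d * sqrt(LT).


From the table, SL = 95% corresponds to z = 1.645
sqrt(LT) = sqrt(8.0454) = 2.8364
SS = 1.645 * 46.1748 * 2.8364 = 215.4491

215.4491 units


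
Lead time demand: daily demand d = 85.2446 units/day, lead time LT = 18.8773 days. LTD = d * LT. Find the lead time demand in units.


LTD = 85.2446 * 18.8773 = 1609.1879

1609.1879 units


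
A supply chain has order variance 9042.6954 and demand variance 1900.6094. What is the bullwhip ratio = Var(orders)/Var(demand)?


BW = 9042.6954 / 1900.6094 = 4.7578

4.7578


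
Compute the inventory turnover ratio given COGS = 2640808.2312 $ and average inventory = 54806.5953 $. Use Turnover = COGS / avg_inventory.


Turnover = 2640808.2312 / 54806.5953 = 48.1841

48.1841


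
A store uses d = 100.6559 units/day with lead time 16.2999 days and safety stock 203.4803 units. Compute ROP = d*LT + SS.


d*LT = 100.6559 * 16.2999 = 1640.6811
ROP = 1640.6811 + 203.4803 = 1844.1614

1844.1614 units


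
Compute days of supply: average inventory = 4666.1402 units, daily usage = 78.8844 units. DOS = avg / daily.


DOS = 4666.1402 / 78.8844 = 59.1516

59.1516 days


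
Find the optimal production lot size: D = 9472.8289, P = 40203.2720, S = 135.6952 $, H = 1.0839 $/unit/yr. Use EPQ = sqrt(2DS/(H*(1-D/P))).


1 - D/P = 1 - 0.2356 = 0.7644
H*(1-D/P) = 0.8285
2DS = 2570834.8243
EPQ = sqrt(3102969.7068) = 1761.5248

1761.5248 units


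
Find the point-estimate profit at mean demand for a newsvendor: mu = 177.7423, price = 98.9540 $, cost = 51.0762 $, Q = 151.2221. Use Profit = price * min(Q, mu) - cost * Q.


Sales at mu = min(151.2221, 177.7423) = 151.2221
Revenue = 98.9540 * 151.2221 = 14964.0317
Total cost = 51.0762 * 151.2221 = 7723.8502
Profit = 14964.0317 - 7723.8502 = 7240.1815

7240.1815 $


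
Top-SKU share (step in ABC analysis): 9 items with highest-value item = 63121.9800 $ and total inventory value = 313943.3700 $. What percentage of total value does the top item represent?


Top item = 63121.9800
Total = 313943.3700
Percentage = 63121.9800 / 313943.3700 * 100 = 20.1062

20.1062%


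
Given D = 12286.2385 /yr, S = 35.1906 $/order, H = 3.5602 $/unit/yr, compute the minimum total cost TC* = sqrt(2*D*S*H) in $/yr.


2*D*S*H = 3078576.8885
TC* = sqrt(3078576.8885) = 1754.5874

1754.5874 $/yr


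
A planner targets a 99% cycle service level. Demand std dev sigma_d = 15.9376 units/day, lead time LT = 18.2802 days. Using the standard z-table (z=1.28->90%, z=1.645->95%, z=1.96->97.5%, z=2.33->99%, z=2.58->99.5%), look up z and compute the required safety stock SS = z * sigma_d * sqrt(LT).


From the table, SL = 99% corresponds to z = 2.33
sqrt(LT) = sqrt(18.2802) = 4.2755
SS = 2.33 * 15.9376 * 4.2755 = 158.7703

158.7703 units


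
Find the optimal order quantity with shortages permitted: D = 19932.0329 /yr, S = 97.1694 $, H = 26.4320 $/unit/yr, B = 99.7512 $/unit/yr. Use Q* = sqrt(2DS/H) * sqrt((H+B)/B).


sqrt(2DS/H) = 382.8164
sqrt((H+B)/B) = 1.1247
Q* = 382.8164 * 1.1247 = 430.5586

430.5586 units


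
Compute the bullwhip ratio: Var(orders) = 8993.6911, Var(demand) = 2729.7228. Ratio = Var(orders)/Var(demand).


BW = 8993.6911 / 2729.7228 = 3.2947

3.2947


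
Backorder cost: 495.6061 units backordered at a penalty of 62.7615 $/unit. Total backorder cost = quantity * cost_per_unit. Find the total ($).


Total = 495.6061 * 62.7615 = 31104.9822

31104.9822 $


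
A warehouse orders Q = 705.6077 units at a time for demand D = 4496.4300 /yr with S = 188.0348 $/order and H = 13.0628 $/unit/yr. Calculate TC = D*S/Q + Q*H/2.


Ordering cost = D*S/Q = 1198.2371
Holding cost = Q*H/2 = 4608.6061
TC = 1198.2371 + 4608.6061 = 5806.8432

5806.8432 $/yr


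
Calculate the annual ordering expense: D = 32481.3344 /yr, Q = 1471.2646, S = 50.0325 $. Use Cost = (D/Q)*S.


Number of orders = D/Q = 22.0772
Cost = 22.0772 * 50.0325 = 1104.5752

1104.5752 $/yr


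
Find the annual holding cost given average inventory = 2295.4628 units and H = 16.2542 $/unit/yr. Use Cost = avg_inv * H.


Cost = 2295.4628 * 16.2542 = 37310.9114

37310.9114 $/yr


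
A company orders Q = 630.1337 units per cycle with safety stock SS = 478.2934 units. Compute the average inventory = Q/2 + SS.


Q/2 = 315.0668
Avg = 315.0668 + 478.2934 = 793.3602

793.3602 units


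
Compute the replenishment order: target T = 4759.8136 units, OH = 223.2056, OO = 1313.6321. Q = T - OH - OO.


Inventory position = OH + OO = 223.2056 + 1313.6321 = 1536.8377
Q = 4759.8136 - 1536.8377 = 3222.9759

3222.9759 units


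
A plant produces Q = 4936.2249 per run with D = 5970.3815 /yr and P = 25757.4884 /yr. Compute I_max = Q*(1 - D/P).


D/P = 0.2318
1 - D/P = 0.7682
I_max = 4936.2249 * 0.7682 = 3792.0471

3792.0471 units


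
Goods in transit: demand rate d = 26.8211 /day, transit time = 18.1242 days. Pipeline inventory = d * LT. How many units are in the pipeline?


Pipeline = 26.8211 * 18.1242 = 486.1110

486.1110 units


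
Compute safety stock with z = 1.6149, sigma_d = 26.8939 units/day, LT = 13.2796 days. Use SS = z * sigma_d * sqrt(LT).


sqrt(LT) = sqrt(13.2796) = 3.6441
SS = 1.6149 * 26.8939 * 3.6441 = 158.2676

158.2676 units


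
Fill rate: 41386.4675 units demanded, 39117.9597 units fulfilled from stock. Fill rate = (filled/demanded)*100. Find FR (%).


FR = 39117.9597 / 41386.4675 * 100 = 94.5187

94.5187%


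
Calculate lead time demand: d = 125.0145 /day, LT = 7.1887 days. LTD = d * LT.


LTD = 125.0145 * 7.1887 = 898.6917

898.6917 units


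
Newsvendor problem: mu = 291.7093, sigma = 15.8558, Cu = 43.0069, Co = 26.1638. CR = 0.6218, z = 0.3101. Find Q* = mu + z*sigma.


CR = Cu/(Cu+Co) = 43.0069/(43.0069+26.1638) = 0.6218
z = 0.3101
Q* = 291.7093 + 0.3101 * 15.8558 = 296.6262

296.6262 units


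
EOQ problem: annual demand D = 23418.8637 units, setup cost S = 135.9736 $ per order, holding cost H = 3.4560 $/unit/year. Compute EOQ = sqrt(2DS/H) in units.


2*D*S = 2 * 23418.8637 * 135.9736 = 6368694.4104
2*D*S/H = 1842793.5215
EOQ = sqrt(1842793.5215) = 1357.4953

1357.4953 units


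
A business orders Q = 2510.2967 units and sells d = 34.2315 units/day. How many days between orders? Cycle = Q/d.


Cycle = 2510.2967 / 34.2315 = 73.3329

73.3329 days


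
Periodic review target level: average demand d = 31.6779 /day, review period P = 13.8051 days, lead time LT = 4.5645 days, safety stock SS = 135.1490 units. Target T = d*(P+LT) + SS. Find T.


P + LT = 18.3696
d*(P+LT) = 31.6779 * 18.3696 = 581.9104
T = 581.9104 + 135.1490 = 717.0594

717.0594 units


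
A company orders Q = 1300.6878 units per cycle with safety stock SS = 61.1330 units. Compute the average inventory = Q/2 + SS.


Q/2 = 650.3439
Avg = 650.3439 + 61.1330 = 711.4769

711.4769 units


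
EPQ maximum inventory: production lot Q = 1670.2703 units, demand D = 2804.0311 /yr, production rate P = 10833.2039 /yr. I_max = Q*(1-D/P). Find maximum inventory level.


D/P = 0.2588
1 - D/P = 0.7412
I_max = 1670.2703 * 0.7412 = 1237.9430

1237.9430 units


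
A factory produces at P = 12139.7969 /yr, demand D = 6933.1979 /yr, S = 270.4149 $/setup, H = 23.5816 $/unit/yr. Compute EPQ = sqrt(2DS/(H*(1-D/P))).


1 - D/P = 1 - 0.5711 = 0.4289
H*(1-D/P) = 10.1138
2DS = 3749680.0336
EPQ = sqrt(370747.5009) = 608.8904

608.8904 units


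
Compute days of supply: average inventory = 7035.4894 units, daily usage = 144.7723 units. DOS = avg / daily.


DOS = 7035.4894 / 144.7723 = 48.5969

48.5969 days


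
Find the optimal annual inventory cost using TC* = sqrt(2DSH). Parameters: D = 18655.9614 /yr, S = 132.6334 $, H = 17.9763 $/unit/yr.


2*D*S*H = 88961242.5368
TC* = sqrt(88961242.5368) = 9431.9268

9431.9268 $/yr


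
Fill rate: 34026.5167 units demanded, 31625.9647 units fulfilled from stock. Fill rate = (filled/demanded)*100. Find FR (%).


FR = 31625.9647 / 34026.5167 * 100 = 92.9451

92.9451%


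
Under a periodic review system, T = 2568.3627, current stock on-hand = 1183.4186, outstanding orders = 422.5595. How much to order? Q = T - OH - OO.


Inventory position = OH + OO = 1183.4186 + 422.5595 = 1605.9781
Q = 2568.3627 - 1605.9781 = 962.3846

962.3846 units


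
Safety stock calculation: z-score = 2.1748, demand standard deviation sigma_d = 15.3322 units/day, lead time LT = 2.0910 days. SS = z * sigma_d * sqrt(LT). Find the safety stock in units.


sqrt(LT) = sqrt(2.0910) = 1.4460
SS = 2.1748 * 15.3322 * 1.4460 = 48.2171

48.2171 units


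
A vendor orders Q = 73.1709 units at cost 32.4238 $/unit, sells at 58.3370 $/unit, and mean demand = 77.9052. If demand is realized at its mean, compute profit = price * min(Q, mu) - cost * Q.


Sales at mu = min(73.1709, 77.9052) = 73.1709
Revenue = 58.3370 * 73.1709 = 4268.5708
Total cost = 32.4238 * 73.1709 = 2372.4786
Profit = 4268.5708 - 2372.4786 = 1896.0922

1896.0922 $


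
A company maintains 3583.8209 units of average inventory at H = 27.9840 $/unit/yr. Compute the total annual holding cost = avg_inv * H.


Cost = 3583.8209 * 27.9840 = 100289.6441

100289.6441 $/yr


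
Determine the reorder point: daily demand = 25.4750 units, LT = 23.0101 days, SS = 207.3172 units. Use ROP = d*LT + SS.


d*LT = 25.4750 * 23.0101 = 586.1823
ROP = 586.1823 + 207.3172 = 793.4995

793.4995 units


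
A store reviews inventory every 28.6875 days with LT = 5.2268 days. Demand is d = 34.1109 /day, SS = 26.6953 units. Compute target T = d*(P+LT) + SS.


P + LT = 33.9143
d*(P+LT) = 34.1109 * 33.9143 = 1156.8473
T = 1156.8473 + 26.6953 = 1183.5426

1183.5426 units


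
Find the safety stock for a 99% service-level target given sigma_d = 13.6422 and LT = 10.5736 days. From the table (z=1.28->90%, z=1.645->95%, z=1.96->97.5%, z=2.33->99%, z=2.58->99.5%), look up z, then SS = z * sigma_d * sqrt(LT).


From the table, SL = 99% corresponds to z = 2.33
sqrt(LT) = sqrt(10.5736) = 3.2517
SS = 2.33 * 13.6422 * 3.2517 = 103.3598

103.3598 units


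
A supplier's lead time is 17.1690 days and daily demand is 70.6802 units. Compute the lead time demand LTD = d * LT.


LTD = 70.6802 * 17.1690 = 1213.5084

1213.5084 units


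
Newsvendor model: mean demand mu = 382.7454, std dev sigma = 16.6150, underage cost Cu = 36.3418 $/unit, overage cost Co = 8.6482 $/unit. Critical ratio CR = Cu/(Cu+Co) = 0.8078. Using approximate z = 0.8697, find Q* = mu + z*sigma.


CR = Cu/(Cu+Co) = 36.3418/(36.3418+8.6482) = 0.8078
z = 0.8697
Q* = 382.7454 + 0.8697 * 16.6150 = 397.1955

397.1955 units


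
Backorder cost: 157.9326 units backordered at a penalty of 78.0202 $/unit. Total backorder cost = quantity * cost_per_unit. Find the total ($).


Total = 157.9326 * 78.0202 = 12321.9330

12321.9330 $


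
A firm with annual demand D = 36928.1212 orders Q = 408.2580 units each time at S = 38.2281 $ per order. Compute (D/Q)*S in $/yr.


Number of orders = D/Q = 90.4529
Cost = 90.4529 * 38.2281 = 3457.8426

3457.8426 $/yr


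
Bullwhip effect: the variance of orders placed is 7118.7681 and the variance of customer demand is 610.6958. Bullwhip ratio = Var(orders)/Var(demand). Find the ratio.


BW = 7118.7681 / 610.6958 = 11.6568

11.6568


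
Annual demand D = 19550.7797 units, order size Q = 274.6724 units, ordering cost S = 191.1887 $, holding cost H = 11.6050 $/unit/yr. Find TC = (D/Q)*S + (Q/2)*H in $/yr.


Ordering cost = D*S/Q = 13608.5320
Holding cost = Q*H/2 = 1593.7866
TC = 13608.5320 + 1593.7866 = 15202.3186

15202.3186 $/yr


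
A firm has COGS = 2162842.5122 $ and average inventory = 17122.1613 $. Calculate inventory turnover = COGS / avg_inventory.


Turnover = 2162842.5122 / 17122.1613 = 126.3183

126.3183


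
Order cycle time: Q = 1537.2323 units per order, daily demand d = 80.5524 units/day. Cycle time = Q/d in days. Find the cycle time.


Cycle = 1537.2323 / 80.5524 = 19.0836

19.0836 days


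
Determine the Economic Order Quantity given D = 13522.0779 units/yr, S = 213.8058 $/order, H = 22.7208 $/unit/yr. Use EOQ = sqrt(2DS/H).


2*D*S = 2 * 13522.0779 * 213.8058 = 5782197.3661
2*D*S/H = 254489.1626
EOQ = sqrt(254489.1626) = 504.4692

504.4692 units


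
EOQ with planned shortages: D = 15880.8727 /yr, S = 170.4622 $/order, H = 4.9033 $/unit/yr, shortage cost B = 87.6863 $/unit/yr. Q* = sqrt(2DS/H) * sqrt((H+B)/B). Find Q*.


sqrt(2DS/H) = 1050.8047
sqrt((H+B)/B) = 1.0276
Q* = 1050.8047 * 1.0276 = 1079.7848

1079.7848 units


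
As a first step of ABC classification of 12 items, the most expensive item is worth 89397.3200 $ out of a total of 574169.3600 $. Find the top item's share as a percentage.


Top item = 89397.3200
Total = 574169.3600
Percentage = 89397.3200 / 574169.3600 * 100 = 15.5699

15.5699%


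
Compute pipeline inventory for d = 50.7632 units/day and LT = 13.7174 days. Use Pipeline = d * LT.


Pipeline = 50.7632 * 13.7174 = 696.3391

696.3391 units


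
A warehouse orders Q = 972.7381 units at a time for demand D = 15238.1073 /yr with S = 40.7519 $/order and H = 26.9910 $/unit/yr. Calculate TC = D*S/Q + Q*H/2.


Ordering cost = D*S/Q = 638.3854
Holding cost = Q*H/2 = 13127.5870
TC = 638.3854 + 13127.5870 = 13765.9725

13765.9725 $/yr


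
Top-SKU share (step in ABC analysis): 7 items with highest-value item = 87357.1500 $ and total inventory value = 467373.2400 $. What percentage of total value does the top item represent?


Top item = 87357.1500
Total = 467373.2400
Percentage = 87357.1500 / 467373.2400 * 100 = 18.6911

18.6911%


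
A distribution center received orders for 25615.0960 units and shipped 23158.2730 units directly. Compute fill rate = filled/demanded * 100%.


FR = 23158.2730 / 25615.0960 * 100 = 90.4087

90.4087%


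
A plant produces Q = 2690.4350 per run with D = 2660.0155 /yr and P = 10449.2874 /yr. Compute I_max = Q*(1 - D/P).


D/P = 0.2546
1 - D/P = 0.7454
I_max = 2690.4350 * 0.7454 = 2005.5463

2005.5463 units


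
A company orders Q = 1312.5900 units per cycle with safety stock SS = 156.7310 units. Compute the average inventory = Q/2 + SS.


Q/2 = 656.2950
Avg = 656.2950 + 156.7310 = 813.0260

813.0260 units


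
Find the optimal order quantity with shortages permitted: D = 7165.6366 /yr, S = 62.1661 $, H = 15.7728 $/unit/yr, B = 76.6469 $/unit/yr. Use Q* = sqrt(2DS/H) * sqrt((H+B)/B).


sqrt(2DS/H) = 237.6648
sqrt((H+B)/B) = 1.0981
Q* = 237.6648 * 1.0981 = 260.9755

260.9755 units


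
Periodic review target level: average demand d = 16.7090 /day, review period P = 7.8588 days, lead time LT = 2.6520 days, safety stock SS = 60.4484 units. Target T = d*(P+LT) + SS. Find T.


P + LT = 10.5108
d*(P+LT) = 16.7090 * 10.5108 = 175.6250
T = 175.6250 + 60.4484 = 236.0734

236.0734 units


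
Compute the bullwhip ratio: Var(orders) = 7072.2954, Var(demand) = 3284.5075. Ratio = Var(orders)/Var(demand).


BW = 7072.2954 / 3284.5075 = 2.1532

2.1532


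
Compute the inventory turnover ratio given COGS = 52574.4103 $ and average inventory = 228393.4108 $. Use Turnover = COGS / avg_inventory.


Turnover = 52574.4103 / 228393.4108 = 0.2302

0.2302


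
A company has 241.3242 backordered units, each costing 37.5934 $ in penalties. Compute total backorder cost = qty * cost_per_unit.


Total = 241.3242 * 37.5934 = 9072.1972

9072.1972 $


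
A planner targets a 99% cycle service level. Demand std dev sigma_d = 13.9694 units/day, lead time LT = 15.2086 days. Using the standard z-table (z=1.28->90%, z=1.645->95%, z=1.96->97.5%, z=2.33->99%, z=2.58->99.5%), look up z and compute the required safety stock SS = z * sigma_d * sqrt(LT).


From the table, SL = 99% corresponds to z = 2.33
sqrt(LT) = sqrt(15.2086) = 3.8998
SS = 2.33 * 13.9694 * 3.8998 = 126.9341

126.9341 units


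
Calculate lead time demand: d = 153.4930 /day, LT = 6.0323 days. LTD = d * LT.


LTD = 153.4930 * 6.0323 = 925.9158

925.9158 units


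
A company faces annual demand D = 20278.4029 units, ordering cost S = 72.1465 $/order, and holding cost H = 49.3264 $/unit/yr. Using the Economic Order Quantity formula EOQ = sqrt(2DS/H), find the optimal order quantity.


2*D*S = 2 * 20278.4029 * 72.1465 = 2926031.5896
2*D*S/H = 59319.7880
EOQ = sqrt(59319.7880) = 243.5565

243.5565 units


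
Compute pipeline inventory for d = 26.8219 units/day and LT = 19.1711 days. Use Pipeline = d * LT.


Pipeline = 26.8219 * 19.1711 = 514.2053

514.2053 units


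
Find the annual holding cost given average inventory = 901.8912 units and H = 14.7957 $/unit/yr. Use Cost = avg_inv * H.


Cost = 901.8912 * 14.7957 = 13344.1116

13344.1116 $/yr


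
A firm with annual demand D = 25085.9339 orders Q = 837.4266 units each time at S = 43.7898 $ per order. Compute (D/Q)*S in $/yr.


Number of orders = D/Q = 29.9560
Cost = 29.9560 * 43.7898 = 1311.7663

1311.7663 $/yr


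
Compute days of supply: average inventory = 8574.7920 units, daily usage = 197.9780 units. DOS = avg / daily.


DOS = 8574.7920 / 197.9780 = 43.3118

43.3118 days


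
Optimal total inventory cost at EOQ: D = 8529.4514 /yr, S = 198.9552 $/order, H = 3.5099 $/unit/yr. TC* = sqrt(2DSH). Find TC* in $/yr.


2*D*S*H = 11912451.1427
TC* = sqrt(11912451.1427) = 3451.4419

3451.4419 $/yr


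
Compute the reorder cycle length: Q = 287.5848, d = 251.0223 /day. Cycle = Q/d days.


Cycle = 287.5848 / 251.0223 = 1.1457

1.1457 days


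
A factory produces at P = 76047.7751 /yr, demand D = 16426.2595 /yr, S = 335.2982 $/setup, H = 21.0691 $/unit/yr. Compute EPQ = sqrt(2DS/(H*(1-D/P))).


1 - D/P = 1 - 0.2160 = 0.7840
H*(1-D/P) = 16.5182
2DS = 11015390.4862
EPQ = sqrt(666864.2157) = 816.6175

816.6175 units


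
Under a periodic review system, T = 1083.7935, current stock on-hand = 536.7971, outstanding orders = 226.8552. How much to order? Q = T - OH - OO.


Inventory position = OH + OO = 536.7971 + 226.8552 = 763.6523
Q = 1083.7935 - 763.6523 = 320.1412

320.1412 units


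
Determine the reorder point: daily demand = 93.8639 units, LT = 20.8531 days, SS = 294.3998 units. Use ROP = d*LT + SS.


d*LT = 93.8639 * 20.8531 = 1957.3533
ROP = 1957.3533 + 294.3998 = 2251.7531

2251.7531 units


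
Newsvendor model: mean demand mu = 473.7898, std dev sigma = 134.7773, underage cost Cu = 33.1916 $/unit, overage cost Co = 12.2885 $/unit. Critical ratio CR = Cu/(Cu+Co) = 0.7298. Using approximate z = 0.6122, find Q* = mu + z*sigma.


CR = Cu/(Cu+Co) = 33.1916/(33.1916+12.2885) = 0.7298
z = 0.6122
Q* = 473.7898 + 0.6122 * 134.7773 = 556.3005

556.3005 units


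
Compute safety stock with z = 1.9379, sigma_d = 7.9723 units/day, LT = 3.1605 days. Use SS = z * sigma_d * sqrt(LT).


sqrt(LT) = sqrt(3.1605) = 1.7778
SS = 1.9379 * 7.9723 * 1.7778 = 27.4658

27.4658 units


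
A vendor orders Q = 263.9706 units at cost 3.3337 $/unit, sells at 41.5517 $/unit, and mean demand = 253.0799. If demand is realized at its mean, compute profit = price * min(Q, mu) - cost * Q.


Sales at mu = min(263.9706, 253.0799) = 253.0799
Revenue = 41.5517 * 253.0799 = 10515.9001
Total cost = 3.3337 * 263.9706 = 879.9988
Profit = 10515.9001 - 879.9988 = 9635.9013

9635.9013 $


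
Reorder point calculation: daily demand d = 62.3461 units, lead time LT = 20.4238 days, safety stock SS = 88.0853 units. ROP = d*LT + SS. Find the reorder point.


d*LT = 62.3461 * 20.4238 = 1273.3443
ROP = 1273.3443 + 88.0853 = 1361.4296

1361.4296 units


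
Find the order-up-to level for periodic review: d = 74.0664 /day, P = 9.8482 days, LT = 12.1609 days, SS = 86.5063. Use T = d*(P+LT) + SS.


P + LT = 22.0091
d*(P+LT) = 74.0664 * 22.0091 = 1630.1348
T = 1630.1348 + 86.5063 = 1716.6411

1716.6411 units


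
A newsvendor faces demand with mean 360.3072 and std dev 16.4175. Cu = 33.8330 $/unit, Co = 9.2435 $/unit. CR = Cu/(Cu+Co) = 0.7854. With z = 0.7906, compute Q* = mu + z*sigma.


CR = Cu/(Cu+Co) = 33.8330/(33.8330+9.2435) = 0.7854
z = 0.7906
Q* = 360.3072 + 0.7906 * 16.4175 = 373.2869

373.2869 units


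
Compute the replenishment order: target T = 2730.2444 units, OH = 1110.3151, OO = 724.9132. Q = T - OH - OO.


Inventory position = OH + OO = 1110.3151 + 724.9132 = 1835.2283
Q = 2730.2444 - 1835.2283 = 895.0161

895.0161 units


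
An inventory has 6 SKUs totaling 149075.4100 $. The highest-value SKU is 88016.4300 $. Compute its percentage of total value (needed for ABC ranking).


Top item = 88016.4300
Total = 149075.4100
Percentage = 88016.4300 / 149075.4100 * 100 = 59.0415

59.0415%


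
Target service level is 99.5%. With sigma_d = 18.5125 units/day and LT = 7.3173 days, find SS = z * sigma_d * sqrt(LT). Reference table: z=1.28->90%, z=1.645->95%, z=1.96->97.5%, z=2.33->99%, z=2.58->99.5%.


From the table, SL = 99.5% corresponds to z = 2.58
sqrt(LT) = sqrt(7.3173) = 2.7051
SS = 2.58 * 18.5125 * 2.7051 = 129.1993

129.1993 units


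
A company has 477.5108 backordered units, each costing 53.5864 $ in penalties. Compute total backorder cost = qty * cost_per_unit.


Total = 477.5108 * 53.5864 = 25588.0847

25588.0847 $


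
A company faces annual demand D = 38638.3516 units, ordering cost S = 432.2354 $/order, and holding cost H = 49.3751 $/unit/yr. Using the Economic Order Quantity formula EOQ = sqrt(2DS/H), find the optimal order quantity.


2*D*S = 2 * 38638.3516 * 432.2354 = 33401726.7183
2*D*S/H = 676489.2976
EOQ = sqrt(676489.2976) = 822.4897

822.4897 units


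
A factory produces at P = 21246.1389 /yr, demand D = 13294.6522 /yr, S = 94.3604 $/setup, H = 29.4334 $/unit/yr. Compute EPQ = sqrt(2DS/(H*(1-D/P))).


1 - D/P = 1 - 0.6257 = 0.3743
H*(1-D/P) = 11.0156
2DS = 2508977.3989
EPQ = sqrt(227765.5287) = 477.2479

477.2479 units


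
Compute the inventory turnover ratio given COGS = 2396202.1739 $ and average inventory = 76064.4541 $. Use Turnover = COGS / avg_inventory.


Turnover = 2396202.1739 / 76064.4541 = 31.5023

31.5023


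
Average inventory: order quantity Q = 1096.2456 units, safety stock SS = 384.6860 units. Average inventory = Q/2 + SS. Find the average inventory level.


Q/2 = 548.1228
Avg = 548.1228 + 384.6860 = 932.8088

932.8088 units


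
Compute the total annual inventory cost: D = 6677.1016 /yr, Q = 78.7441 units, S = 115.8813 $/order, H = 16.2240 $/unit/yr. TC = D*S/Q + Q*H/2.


Ordering cost = D*S/Q = 9826.1484
Holding cost = Q*H/2 = 638.7721
TC = 9826.1484 + 638.7721 = 10464.9206

10464.9206 $/yr


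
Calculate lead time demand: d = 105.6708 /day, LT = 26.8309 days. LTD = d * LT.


LTD = 105.6708 * 26.8309 = 2835.2427

2835.2427 units


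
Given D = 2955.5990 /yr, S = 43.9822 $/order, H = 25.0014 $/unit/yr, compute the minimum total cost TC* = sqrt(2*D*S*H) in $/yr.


2*D*S*H = 6500051.2994
TC* = sqrt(6500051.2994) = 2549.5198

2549.5198 $/yr


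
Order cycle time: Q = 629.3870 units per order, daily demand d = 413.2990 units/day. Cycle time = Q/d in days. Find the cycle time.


Cycle = 629.3870 / 413.2990 = 1.5228

1.5228 days


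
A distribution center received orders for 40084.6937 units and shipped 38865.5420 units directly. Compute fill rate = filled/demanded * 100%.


FR = 38865.5420 / 40084.6937 * 100 = 96.9586

96.9586%


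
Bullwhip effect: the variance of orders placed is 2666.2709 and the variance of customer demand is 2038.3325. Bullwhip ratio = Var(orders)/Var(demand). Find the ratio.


BW = 2666.2709 / 2038.3325 = 1.3081

1.3081


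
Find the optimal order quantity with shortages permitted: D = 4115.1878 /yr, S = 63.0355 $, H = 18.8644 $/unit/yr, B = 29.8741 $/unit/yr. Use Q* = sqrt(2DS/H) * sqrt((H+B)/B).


sqrt(2DS/H) = 165.8368
sqrt((H+B)/B) = 1.2773
Q* = 165.8368 * 1.2773 = 211.8213

211.8213 units


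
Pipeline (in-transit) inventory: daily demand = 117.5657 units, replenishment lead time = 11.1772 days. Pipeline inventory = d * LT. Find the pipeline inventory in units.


Pipeline = 117.5657 * 11.1772 = 1314.0553

1314.0553 units


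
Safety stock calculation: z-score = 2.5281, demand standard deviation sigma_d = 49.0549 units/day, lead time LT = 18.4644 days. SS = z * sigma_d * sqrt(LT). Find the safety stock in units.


sqrt(LT) = sqrt(18.4644) = 4.2970
SS = 2.5281 * 49.0549 * 4.2970 = 532.8982

532.8982 units


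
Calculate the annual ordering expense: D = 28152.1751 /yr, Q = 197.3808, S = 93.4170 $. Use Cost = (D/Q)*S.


Number of orders = D/Q = 142.6287
Cost = 142.6287 * 93.4170 = 13323.9491

13323.9491 $/yr


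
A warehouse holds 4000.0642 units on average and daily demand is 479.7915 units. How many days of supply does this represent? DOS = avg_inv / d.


DOS = 4000.0642 / 479.7915 = 8.3371

8.3371 days


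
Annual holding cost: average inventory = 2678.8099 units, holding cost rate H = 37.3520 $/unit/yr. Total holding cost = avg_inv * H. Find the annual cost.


Cost = 2678.8099 * 37.3520 = 100058.9074

100058.9074 $/yr


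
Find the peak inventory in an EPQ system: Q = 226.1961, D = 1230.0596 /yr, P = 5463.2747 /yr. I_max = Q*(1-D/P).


D/P = 0.2252
1 - D/P = 0.7748
I_max = 226.1961 * 0.7748 = 175.2679

175.2679 units


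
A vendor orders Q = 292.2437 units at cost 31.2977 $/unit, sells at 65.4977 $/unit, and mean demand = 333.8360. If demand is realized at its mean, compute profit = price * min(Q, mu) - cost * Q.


Sales at mu = min(292.2437, 333.8360) = 292.2437
Revenue = 65.4977 * 292.2437 = 19141.2902
Total cost = 31.2977 * 292.2437 = 9146.5556
Profit = 19141.2902 - 9146.5556 = 9994.7345

9994.7345 $


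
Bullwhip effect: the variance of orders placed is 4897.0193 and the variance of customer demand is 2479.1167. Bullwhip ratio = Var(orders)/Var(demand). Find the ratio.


BW = 4897.0193 / 2479.1167 = 1.9753

1.9753


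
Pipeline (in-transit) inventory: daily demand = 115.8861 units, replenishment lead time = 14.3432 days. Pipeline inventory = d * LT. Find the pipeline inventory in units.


Pipeline = 115.8861 * 14.3432 = 1662.1775

1662.1775 units


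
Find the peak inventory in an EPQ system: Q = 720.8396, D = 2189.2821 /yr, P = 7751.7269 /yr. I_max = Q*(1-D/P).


D/P = 0.2824
1 - D/P = 0.7176
I_max = 720.8396 * 0.7176 = 517.2564

517.2564 units


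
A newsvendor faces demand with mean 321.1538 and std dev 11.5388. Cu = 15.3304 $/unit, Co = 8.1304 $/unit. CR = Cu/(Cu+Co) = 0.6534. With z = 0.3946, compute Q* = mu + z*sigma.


CR = Cu/(Cu+Co) = 15.3304/(15.3304+8.1304) = 0.6534
z = 0.3946
Q* = 321.1538 + 0.3946 * 11.5388 = 325.7070

325.7070 units


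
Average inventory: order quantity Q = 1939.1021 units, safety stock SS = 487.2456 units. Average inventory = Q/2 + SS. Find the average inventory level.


Q/2 = 969.5511
Avg = 969.5511 + 487.2456 = 1456.7966

1456.7966 units


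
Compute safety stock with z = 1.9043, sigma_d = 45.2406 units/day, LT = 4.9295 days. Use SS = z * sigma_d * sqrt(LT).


sqrt(LT) = sqrt(4.9295) = 2.2202
SS = 1.9043 * 45.2406 * 2.2202 = 191.2781

191.2781 units


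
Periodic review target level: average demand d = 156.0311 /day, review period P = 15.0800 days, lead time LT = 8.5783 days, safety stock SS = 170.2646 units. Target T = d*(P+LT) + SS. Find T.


P + LT = 23.6583
d*(P+LT) = 156.0311 * 23.6583 = 3691.4306
T = 3691.4306 + 170.2646 = 3861.6952

3861.6952 units


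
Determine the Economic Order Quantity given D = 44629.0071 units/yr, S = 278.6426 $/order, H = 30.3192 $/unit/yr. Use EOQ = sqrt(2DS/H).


2*D*S = 2 * 44629.0071 * 278.6426 = 24871085.1475
2*D*S/H = 820308.0935
EOQ = sqrt(820308.0935) = 905.7086

905.7086 units


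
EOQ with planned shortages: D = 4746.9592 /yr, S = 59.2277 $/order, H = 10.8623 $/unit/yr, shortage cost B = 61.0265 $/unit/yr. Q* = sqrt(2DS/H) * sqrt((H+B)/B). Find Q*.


sqrt(2DS/H) = 227.5225
sqrt((H+B)/B) = 1.0854
Q* = 227.5225 * 1.0854 = 246.9424

246.9424 units


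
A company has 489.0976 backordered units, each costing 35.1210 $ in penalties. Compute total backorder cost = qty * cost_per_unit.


Total = 489.0976 * 35.1210 = 17177.5968

17177.5968 $


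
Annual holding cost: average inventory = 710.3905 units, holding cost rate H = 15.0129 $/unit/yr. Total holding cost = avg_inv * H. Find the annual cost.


Cost = 710.3905 * 15.0129 = 10665.0215

10665.0215 $/yr


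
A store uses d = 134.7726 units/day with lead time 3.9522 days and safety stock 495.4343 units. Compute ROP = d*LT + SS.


d*LT = 134.7726 * 3.9522 = 532.6483
ROP = 532.6483 + 495.4343 = 1028.0826

1028.0826 units


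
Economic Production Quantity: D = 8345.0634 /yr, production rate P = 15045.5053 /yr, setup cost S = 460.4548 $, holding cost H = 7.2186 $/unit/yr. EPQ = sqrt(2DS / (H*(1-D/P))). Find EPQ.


1 - D/P = 1 - 0.5547 = 0.4453
H*(1-D/P) = 3.2148
2DS = 7685048.9977
EPQ = sqrt(2390545.3992) = 1546.1389

1546.1389 units
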